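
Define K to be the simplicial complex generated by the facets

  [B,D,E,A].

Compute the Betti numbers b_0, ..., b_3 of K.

Fix the vertex order A < B < D < E and write every simplex with vertices in increasing order. Then dim K = 3 and the simplices of K are:

  0-simplices (4): A, B, D, E
  1-simplices (6): AB, AD, AE, BD, BE, DE
  2-simplices (4): ABD, ABE, ADE, BDE
  3-simplices (1): ABDE

giving chain groups C_0 ≅ Z^4, C_1 ≅ Z^6, C_2 ≅ Z^4, C_3 ≅ Z^1.

Boundary ∂_1: C_1 → C_0 maps an edge to its endpoints' difference, ∂[p,q] = q − p.
The 4×6 boundary matrix has rank 3 and Smith normal form diag(1,1,1).

Boundary ∂_2: C_2 → C_1 sends each 2-simplex [p,q,r] to [q,r] − [p,r] + [p,q]. For instance
  ∂ADE = DE − AE + AD,
  ∂ABD = BD − AD + AB.
This gives a 6×4 integer matrix of rank 3; reducing to Smith normal form yields diagonal entries (1,1,1).

Boundary ∂_3: C_3 → C_2 sends each 3-simplex σ to the alternating sum Σ_i (−1)^i (σ with its i-th vertex removed). For instance
  ∂ABDE = BDE − ADE + ABE − ABD.
The resulting 4×1 matrix has rank 1, and its Smith normal form has invariant factors (1).

From H_k ≅ ker(∂_k) / im(∂_{k+1}) we obtain:

  H_0: rank C_0 − rank ∂_1 = 4 − 3 = 1, and the invariant factors of ∂_1 are all 1, so H_0 ≅ Z.
  H_1: rank ker ∂_1 − rank ∂_2 = (6 − 3) − 3 = 0, and the invariant factors of ∂_2 are all 1, so H_1 ≅ 0.
  H_2: rank ker ∂_2 − rank ∂_3 = (4 − 3) − 1 = 0, and the invariant factors of ∂_3 are all 1, so H_2 ≅ 0.
  H_3: rank ker ∂_3 − rank ∂_4 = (1 − 1) − 0 = 0, and there is no ∂_4, so H_3 ≅ 0.

Hence the Betti numbers are b_0 = 1, b_1 = 0, b_2 = 0, b_3 = 0.

b_0 = 1, b_1 = 0, b_2 = 0, b_3 = 0.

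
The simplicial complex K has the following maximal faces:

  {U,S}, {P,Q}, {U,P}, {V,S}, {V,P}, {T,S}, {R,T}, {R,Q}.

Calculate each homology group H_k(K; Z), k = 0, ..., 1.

K has 7 vertices, 8 edges.
rank ∂_0 = 0, rank ∂_1 = 6 ⇒ b_0 = 7 − 0 − 6 = 1; all invariant factors of ∂_1 are 1 so no torsion. So H_0 ≅ Z.
rank ∂_1 = 6, rank ∂_2 = 0 ⇒ b_1 = 8 − 6 − 0 = 2. So H_1 ≅ Z^2.

H_0 ≅ Z,  H_1 ≅ Z^2.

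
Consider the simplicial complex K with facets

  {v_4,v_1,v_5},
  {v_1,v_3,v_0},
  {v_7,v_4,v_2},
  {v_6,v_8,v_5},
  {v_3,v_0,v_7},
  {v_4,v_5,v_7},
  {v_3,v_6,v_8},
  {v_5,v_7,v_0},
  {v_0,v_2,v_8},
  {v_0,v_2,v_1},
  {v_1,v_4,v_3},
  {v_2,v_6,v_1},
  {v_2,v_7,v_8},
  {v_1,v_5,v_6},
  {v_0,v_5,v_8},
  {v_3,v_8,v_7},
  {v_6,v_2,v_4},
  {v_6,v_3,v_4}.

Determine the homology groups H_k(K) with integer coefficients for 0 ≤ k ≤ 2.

H_0 ≅ Z,  H_1 ≅ Z ⊕ Z/2,  H_2 = 0.

Order the vertices as v_0 < v_1 < v_2 < v_3 < v_4 < v_5 < v_6 < v_7 < v_8. Listing each simplex with vertices in this order, K has dimension 2 with simplices:

  0-simplices (9): [v_0], [v_1], [v_2], [v_3], [v_4], [v_5], [v_6], [v_7], [v_8]
  1-simplices (27): (27 of them)
  2-simplices (18): (18 of them)

Hence C_0 ≅ Z^9, C_1 ≅ Z^27, C_2 ≅ Z^18.

The boundary map ∂_1: C_1 → C_0 maps an edge to its endpoints' difference, ∂[p,q] = q − p. For instance
  ∂[v_2,v_7] = [v_7] − [v_2].
As a 9×27 matrix over Z this has rank 8, with invariant factors (1,1,1,1,1,1,1,1).

Boundary ∂_2: C_2 → C_1 maps a triangle to the signed sum of its edges. For instance
  ∂[v_2,v_7,v_8] = [v_7,v_8] − [v_2,v_8] + [v_2,v_7],
  ∂[v_5,v_6,v_8] = [v_6,v_8] − [v_5,v_8] + [v_5,v_6].
This gives a 27×18 integer matrix of rank 18; reducing to Smith normal form yields diagonal entries (1,1,1,1,1,1,1,1,1,1,1,1,1,1,1,1,1,2).

From H_k ≅ ker(∂_k) / im(∂_{k+1}) we obtain:

  H_0: rank C_0 − rank ∂_1 = 9 − 8 = 1, and the invariant factors of ∂_1 are all 1, so H_0 = Z.
  H_1: rank ker ∂_1 − rank ∂_2 = (27 − 8) − 18 = 1, and ∂_2 has invariant factor 2 > 1, so H_1 = Z ⊕ Z/2.
  H_2: rank ker ∂_2 − rank ∂_3 = (18 − 18) − 0 = 0, and there is no ∂_3, so H_2 = 0.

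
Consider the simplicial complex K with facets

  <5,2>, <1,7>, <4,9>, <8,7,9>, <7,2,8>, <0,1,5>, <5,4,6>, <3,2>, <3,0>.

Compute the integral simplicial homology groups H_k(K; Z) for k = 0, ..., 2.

H_0 ≅ Z,  H_1 ≅ Z^3,  H_2 = 0.

Take the total order 0 < 1 < 2 < 3 < 4 < 5 < 6 < 7 < 8 < 9 on the vertex set. Then K (dimension 2) consists of the simplices:

  0-simplices (10): [0], [1], [2], [3], [4], [5], [6], [7], [8], [9]
  1-simplices (16): [0,1], [0,3], [0,5], [1,5], [1,7], [2,3], [2,5], [2,7], [2,8], [4,5], [4,6], [4,9], [5,6], [7,8], [7,9], [8,9]
  2-simplices (4): [0,1,5], [2,7,8], [4,5,6], [7,8,9]

so the chain groups are C_0 ≅ Z^10, C_1 ≅ Z^16, C_2 ≅ Z^4.

∂_1: C_1 → C_0 sends each edge [p,q] (with p < q) to q − p. For instance
  ∂[7,8] = [8] − [7].
The 10×16 boundary matrix has rank 9 and Smith normal form diag(1,1,1,1,1,1,1,1,1).

∂_2: C_2 → C_1 maps a triangle to the signed sum of its edges. For instance
  ∂[2,7,8] = [7,8] − [2,8] + [2,7],
  ∂[7,8,9] = [8,9] − [7,9] + [7,8].
This gives a 16×4 integer matrix of rank 4; reducing to Smith normal form yields diagonal entries (1,1,1,1).

Reading off H_k = ker ∂_k / im ∂_{k+1}:

  H_0: rank C_0 − rank ∂_1 = 10 − 9 = 1, and the invariant factors of ∂_1 are all 1, so H_0 ≅ Z.
  H_1: rank ker ∂_1 − rank ∂_2 = (16 − 9) − 4 = 3, and the invariant factors of ∂_2 are all 1, so H_1 ≅ Z^3.
  H_2: rank ker ∂_2 − rank ∂_3 = (4 − 4) − 0 = 0, and there is no ∂_3, so H_2 ≅ 0.

As a check, the Euler characteristic is 10 − 16 + 4 = -2, which agrees with 1 − 3 + 0 = -2.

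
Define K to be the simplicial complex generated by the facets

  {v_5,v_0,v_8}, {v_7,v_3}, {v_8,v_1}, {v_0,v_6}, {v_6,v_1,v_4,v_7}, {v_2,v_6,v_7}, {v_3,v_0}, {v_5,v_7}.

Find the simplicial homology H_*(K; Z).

H_0 = Z,  H_1 = Z^3,  H_2 = 0,  H_3 = 0.

Take the total order v_0 < v_1 < v_2 < v_3 < v_4 < v_5 < v_6 < v_7 < v_8 on the vertex set. Then K (dimension 3) consists of the simplices:

  0-simplices (9): [v_0], [v_1], [v_2], [v_3], [v_4], [v_5], [v_6], [v_7], [v_8]
  1-simplices (16): (16 of them)
  2-simplices (6): [v_0,v_5,v_8], [v_1,v_4,v_6], [v_1,v_4,v_7], [v_1,v_6,v_7], [v_2,v_6,v_7], [v_4,v_6,v_7]
  3-simplices (1): [v_1,v_4,v_6,v_7]

giving chain groups C_0 ≅ Z^9, C_1 ≅ Z^16, C_2 ≅ Z^6, C_3 ≅ Z^1.

Boundary ∂_1: C_1 → C_0 is given by ∂[p,q] = [q] − [p].
This gives a 9×16 integer matrix of rank 8; reducing to Smith normal form yields diagonal entries (1,1,1,1,1,1,1,1).

Boundary ∂_2: C_2 → C_1 sends each 2-simplex [p,q,r] to [q,r] − [p,r] + [p,q]. For instance
  ∂[v_1,v_4,v_7] = [v_4,v_7] − [v_1,v_7] + [v_1,v_4],
  ∂[v_0,v_5,v_8] = [v_5,v_8] − [v_0,v_8] + [v_0,v_5].
This gives a 16×6 integer matrix of rank 5; reducing to Smith normal form yields diagonal entries (1,1,1,1,1).

Boundary ∂_3: C_3 → C_2 sends each 3-simplex σ to the alternating sum Σ_i (−1)^i (σ with its i-th vertex removed). For instance
  ∂[v_1,v_4,v_6,v_7] = [v_4,v_6,v_7] − [v_1,v_6,v_7] + [v_1,v_4,v_7] − [v_1,v_4,v_6].
The resulting 6×1 matrix has rank 1, and its Smith normal form has invariant factors (1).

Reading off H_k = ker ∂_k / im ∂_{k+1}:

  H_0: rank C_0 − rank ∂_1 = 9 − 8 = 1, and the invariant factors of ∂_1 are all 1, so H_0 = Z.
  H_1: rank ker ∂_1 − rank ∂_2 = (16 − 8) − 5 = 3, and the invariant factors of ∂_2 are all 1, so H_1 = Z^3.
  H_2: rank ker ∂_2 − rank ∂_3 = (6 − 5) − 1 = 0, and the invariant factors of ∂_3 are all 1, so H_2 = 0.
  H_3: rank ker ∂_3 − rank ∂_4 = (1 − 1) − 0 = 0, and there is no ∂_4, so H_3 = 0.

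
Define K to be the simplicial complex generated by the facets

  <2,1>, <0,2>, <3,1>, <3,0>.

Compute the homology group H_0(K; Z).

Fix the vertex order 0 < 1 < 2 < 3 and write every simplex with vertices in increasing order. Then dim K = 1 and the simplices of K are:

  0-simplices (4): [0], [1], [2], [3]
  1-simplices (4): [0,2], [0,3], [1,2], [1,3]

Hence C_0 ≅ Z^4, C_1 ≅ Z^4.

Boundary ∂_1: C_1 → C_0 is given by ∂[p,q] = [q] − [p]. For instance
  ∂[0,3] = [3] − [0].
The resulting 4×4 matrix has rank 3, and its Smith normal form has invariant factors (1,1,1).

Now H_k = ker ∂_k / im ∂_{k+1}, so:

  H_0: rank C_0 − rank ∂_1 = 4 − 3 = 1, and the invariant factors of ∂_1 are all 1, so H_0 = Z.

H_0 ≅ Z.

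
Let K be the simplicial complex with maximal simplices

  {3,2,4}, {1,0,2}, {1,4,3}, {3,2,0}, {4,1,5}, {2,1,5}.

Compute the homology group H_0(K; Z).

H_0 ≅ Z.

K has 6 vertices, 12 edges, 6 triangles.
rank ∂_0 = 0, rank ∂_1 = 5 ⇒ b_0 = 6 − 0 − 5 = 1; all invariant factors of ∂_1 are 1 so no torsion. So H_0 = Z.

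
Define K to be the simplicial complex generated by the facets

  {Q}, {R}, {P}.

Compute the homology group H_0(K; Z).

K has 3 vertices.
rank ∂_0 = 0, rank ∂_1 = 0 ⇒ b_0 = 3 − 0 − 0 = 3. So H_0 ≅ Z^3.

H_0 ≅ Z^3.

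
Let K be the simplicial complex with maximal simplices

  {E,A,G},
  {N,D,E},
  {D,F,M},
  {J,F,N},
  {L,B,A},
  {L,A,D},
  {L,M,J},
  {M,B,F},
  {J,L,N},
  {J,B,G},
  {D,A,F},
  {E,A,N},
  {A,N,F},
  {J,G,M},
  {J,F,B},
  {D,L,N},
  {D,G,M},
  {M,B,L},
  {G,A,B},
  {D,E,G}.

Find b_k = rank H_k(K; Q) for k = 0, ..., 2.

b_0 = 1, b_1 = 1, b_2 = 0.

Take the total order A < B < D < E < F < G < J < L < M < N on the vertex set. Then K (dimension 2) consists of the simplices:

  0-simplices (10): A, B, D, E, F, G, J, L, M, N
  1-simplices (30): AB, AD, AE, AF, AG, AL, AN, BF, BG, BJ, BL, BM, DE, DF, DG, DL, DM, DN, EG, EN, FJ, FM, FN, GJ, GM, JL, JM, JN, LM, LN
  2-simplices (20): ABG, ABL, ADF, ADL, AEG, AEN, AFN, BFJ, BFM, BGJ, BLM, DEG, DEN, DFM, DGM, DLN, FJN, GJM, JLM, JLN

so the chain groups are C_0 ≅ Z^10, C_1 ≅ Z^30, C_2 ≅ Z^20.

∂_1: C_1 → C_0 is given by ∂[p,q] = [q] − [p].
The resulting 10×30 matrix has rank 9, and its Smith normal form has invariant factors (1,1,1,1,1,1,1,1,1).

∂_2: C_2 → C_1 acts by ∂[p,q,r] = [q,r] − [p,r] + [p,q]. For instance
  ∂AFN = FN − AN + AF,
  ∂BFM = FM − BM + BF.
The resulting 30×20 matrix has rank 20, and its Smith normal form has invariant factors (1,1,1,1,1,1,1,1,1,1,1,1,1,1,1,1,1,1,1,2).

Now H_k = ker ∂_k / im ∂_{k+1}, so:

  H_0: rank C_0 − rank ∂_1 = 10 − 9 = 1, and the invariant factors of ∂_1 are all 1, so H_0 ≅ Z.
  H_1: rank ker ∂_1 − rank ∂_2 = (30 − 9) − 20 = 1, and ∂_2 has invariant factor 2 > 1, so H_1 ≅ Z ⊕ Z_2.
  H_2: rank ker ∂_2 − rank ∂_3 = (20 − 20) − 0 = 0, and there is no ∂_3, so H_2 ≅ 0.

Hence the Betti numbers are b_0 = 1, b_1 = 1, b_2 = 0.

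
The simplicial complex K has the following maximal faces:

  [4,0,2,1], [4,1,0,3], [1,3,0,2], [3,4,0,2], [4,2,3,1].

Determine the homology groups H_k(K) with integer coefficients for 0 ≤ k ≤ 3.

Fix the vertex order 0 < 1 < 2 < 3 < 4 and write every simplex with vertices in increasing order. Then dim K = 3 and the simplices of K are:

  0-simplices (5): [0], [1], [2], [3], [4]
  1-simplices (10): [0,1], [0,2], [0,3], [0,4], [1,2], [1,3], [1,4], [2,3], [2,4], [3,4]
  2-simplices (10): [0,1,2], [0,1,3], [0,1,4], [0,2,3], [0,2,4], [0,3,4], [1,2,3], [1,2,4], [1,3,4], [2,3,4]
  3-simplices (5): [0,1,2,3], [0,1,2,4], [0,1,3,4], [0,2,3,4], [1,2,3,4]

Hence C_0 ≅ Z^5, C_1 ≅ Z^10, C_2 ≅ Z^10, C_3 ≅ Z^5.

The boundary map ∂_1: C_1 → C_0 maps an edge to its endpoints' difference, ∂[p,q] = q − p. For instance
  ∂[2,4] = [4] − [2].
The 5×10 boundary matrix has rank 4 and Smith normal form diag(1,1,1,1).

∂_2: C_2 → C_1 sends each 2-simplex [p,q,r] to [q,r] − [p,r] + [p,q]. For instance
  ∂[1,3,4] = [3,4] − [1,4] + [1,3],
  ∂[2,3,4] = [3,4] − [2,4] + [2,3].
This gives a 10×10 integer matrix of rank 6; reducing to Smith normal form yields diagonal entries (1,1,1,1,1,1).

Boundary ∂_3: C_3 → C_2 sends each 3-simplex σ to the alternating sum Σ_i (−1)^i (σ with its i-th vertex removed). For instance
  ∂[0,2,3,4] = [2,3,4] − [0,3,4] + [0,2,4] − [0,2,3],
  ∂[0,1,3,4] = [1,3,4] − [0,3,4] + [0,1,4] − [0,1,3].
The 10×5 boundary matrix has rank 4 and Smith normal form diag(1,1,1,1).

Now H_k = ker ∂_k / im ∂_{k+1}, so:

  H_0: rank C_0 − rank ∂_1 = 5 − 4 = 1, and the invariant factors of ∂_1 are all 1, so H_0 ≅ Z.
  H_1: rank ker ∂_1 − rank ∂_2 = (10 − 4) − 6 = 0, and the invariant factors of ∂_2 are all 1, so H_1 ≅ 0.
  H_2: rank ker ∂_2 − rank ∂_3 = (10 − 6) − 4 = 0, and the invariant factors of ∂_3 are all 1, so H_2 ≅ 0.
  H_3: rank ker ∂_3 − rank ∂_4 = (5 − 4) − 0 = 1, and there is no ∂_4, so H_3 ≅ Z.

H_0 ≅ Z,  H_1 = 0,  H_2 = 0,  H_3 ≅ Z.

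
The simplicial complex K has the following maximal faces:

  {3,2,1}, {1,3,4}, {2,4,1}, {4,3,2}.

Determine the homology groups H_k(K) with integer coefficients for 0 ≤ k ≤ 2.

Take the total order 1 < 2 < 3 < 4 on the vertex set. Then K (dimension 2) consists of the simplices:

  0-simplices (4): [1], [2], [3], [4]
  1-simplices (6): [1,2], [1,3], [1,4], [2,3], [2,4], [3,4]
  2-simplices (4): [1,2,3], [1,2,4], [1,3,4], [2,3,4]

Hence C_0 ≅ Z^4, C_1 ≅ Z^6, C_2 ≅ Z^4.

Boundary ∂_1: C_1 → C_0 is given by ∂[p,q] = [q] − [p]. For instance
  ∂[1,2] = [2] − [1].
The resulting 4×6 matrix has rank 3, and its Smith normal form has invariant factors (1,1,1).

∂_2: C_2 → C_1 maps a triangle to the signed sum of its edges. For instance
  ∂[1,2,4] = [2,4] − [1,4] + [1,2],
  ∂[1,2,3] = [2,3] − [1,3] + [1,2].
As a 6×4 matrix over Z this has rank 3, with invariant factors (1,1,1).

From H_k ≅ ker(∂_k) / im(∂_{k+1}) we obtain:

  H_0: rank C_0 − rank ∂_1 = 4 − 3 = 1, and the invariant factors of ∂_1 are all 1, so H_0 ≅ Z.
  H_1: rank ker ∂_1 − rank ∂_2 = (6 − 3) − 3 = 0, and the invariant factors of ∂_2 are all 1, so H_1 ≅ 0.
  H_2: rank ker ∂_2 − rank ∂_3 = (4 − 3) − 0 = 1, and there is no ∂_3, so H_2 ≅ Z.

H_0 = Z,  H_1 = 0,  H_2 = Z.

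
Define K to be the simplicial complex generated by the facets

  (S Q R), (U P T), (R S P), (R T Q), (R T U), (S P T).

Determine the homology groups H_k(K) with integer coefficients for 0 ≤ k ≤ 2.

H_0 = Z,  H_1 = Z,  H_2 = 0.

We work with the vertex ordering P < Q < R < S < T < U. The simplices of K, each written with vertices in increasing order, are:

  0-simplices (6): P, Q, R, S, T, U
  1-simplices (12): PR, PS, PT, PU, QR, QS, QT, RS, RT, RU, ST, TU
  2-simplices (6): PRS, PST, PTU, QRS, QRT, RTU

so the chain groups are C_0 ≅ Z^6, C_1 ≅ Z^12, C_2 ≅ Z^6.

∂_1: C_1 → C_0 is given by ∂[p,q] = [q] − [p]. For instance
  ∂PU = U − P.
As a 6×12 matrix over Z this has rank 5, with invariant factors (1,1,1,1,1).

∂_2: C_2 → C_1 maps a triangle to the signed sum of its edges. For instance
  ∂QRS = RS − QS + QR,
  ∂PRS = RS − PS + PR.
The resulting 12×6 matrix has rank 6, and its Smith normal form has invariant factors (1,1,1,1,1,1).

Computing H_k = (kernel of ∂_k) / (image of ∂_{k+1}):

  H_0: rank C_0 − rank ∂_1 = 6 − 5 = 1, and the invariant factors of ∂_1 are all 1, so H_0 ≅ Z.
  H_1: rank ker ∂_1 − rank ∂_2 = (12 − 5) − 6 = 1, and the invariant factors of ∂_2 are all 1, so H_1 ≅ Z.
  H_2: rank ker ∂_2 − rank ∂_3 = (6 − 6) − 0 = 0, and there is no ∂_3, so H_2 ≅ 0.

As a check, the Euler characteristic is 6 − 12 + 6 = 0, which agrees with 1 − 1 + 0 = 0.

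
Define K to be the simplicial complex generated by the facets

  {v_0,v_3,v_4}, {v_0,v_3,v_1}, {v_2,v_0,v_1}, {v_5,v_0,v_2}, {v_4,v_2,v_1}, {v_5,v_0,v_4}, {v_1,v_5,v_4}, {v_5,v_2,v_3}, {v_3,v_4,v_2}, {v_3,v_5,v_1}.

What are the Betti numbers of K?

b_0 = 1, b_1 = 0, b_2 = 0.

We work with the vertex ordering v_0 < v_1 < v_2 < v_3 < v_4 < v_5. The simplices of K, each written with vertices in increasing order, are:

  0-simplices (6): [v_0], [v_1], [v_2], [v_3], [v_4], [v_5]
  1-simplices (15): (15 of them)
  2-simplices (10): [v_0,v_1,v_2], [v_0,v_1,v_3], [v_0,v_2,v_5], [v_0,v_3,v_4], [v_0,v_4,v_5], [v_1,v_2,v_4], [v_1,v_3,v_5], [v_1,v_4,v_5], [v_2,v_3,v_4], [v_2,v_3,v_5]

Hence C_0 ≅ Z^6, C_1 ≅ Z^15, C_2 ≅ Z^10.

Boundary ∂_1: C_1 → C_0 maps an edge to its endpoints' difference, ∂[p,q] = q − p. For instance
  ∂[v_3,v_4] = [v_4] − [v_3].
As a 6×15 matrix over Z this has rank 5, with invariant factors (1,1,1,1,1).

Boundary ∂_2: C_2 → C_1 sends each 2-simplex [p,q,r] to [q,r] − [p,r] + [p,q]. For instance
  ∂[v_0,v_1,v_3] = [v_1,v_3] − [v_0,v_3] + [v_0,v_1],
  ∂[v_0,v_3,v_4] = [v_3,v_4] − [v_0,v_4] + [v_0,v_3].
The 15×10 boundary matrix has rank 10 and Smith normal form diag(1,1,1,1,1,1,1,1,1,2).

From H_k ≅ ker(∂_k) / im(∂_{k+1}) we obtain:

  H_0: rank C_0 − rank ∂_1 = 6 − 5 = 1, and the invariant factors of ∂_1 are all 1, so H_0 ≅ Z.
  H_1: rank ker ∂_1 − rank ∂_2 = (15 − 5) − 10 = 0, and ∂_2 has invariant factor 2 > 1, so H_1 ≅ Z/2.
  H_2: rank ker ∂_2 − rank ∂_3 = (10 − 10) − 0 = 0, and there is no ∂_3, so H_2 ≅ 0.

As a check, the Euler characteristic is 6 − 15 + 10 = 1, which agrees with 1 − 0 + 0 = 1.

Hence the Betti numbers are b_0 = 1, b_1 = 0, b_2 = 0.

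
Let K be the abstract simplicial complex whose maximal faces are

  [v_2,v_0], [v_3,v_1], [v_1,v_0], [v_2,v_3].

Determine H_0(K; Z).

K has 4 vertices, 4 edges.
rank ∂_0 = 0, rank ∂_1 = 3 ⇒ b_0 = 4 − 0 − 3 = 1; all invariant factors of ∂_1 are 1 so no torsion. So H_0 ≅ Z.

H_0 ≅ Z.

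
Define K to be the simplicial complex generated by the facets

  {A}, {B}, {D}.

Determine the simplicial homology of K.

H_0 ≅ Z^3.

We work with the vertex ordering A < B < D. The simplices of K, each written with vertices in increasing order, are:

  0-simplices (3): A, B, D

so the chain groups are C_0 ≅ Z^3.

Computing H_k = (kernel of ∂_k) / (image of ∂_{k+1}):

  H_0: rank C_0 − rank ∂_1 = 3 − 0 = 3, and there is no ∂_1, so H_0 = Z^3.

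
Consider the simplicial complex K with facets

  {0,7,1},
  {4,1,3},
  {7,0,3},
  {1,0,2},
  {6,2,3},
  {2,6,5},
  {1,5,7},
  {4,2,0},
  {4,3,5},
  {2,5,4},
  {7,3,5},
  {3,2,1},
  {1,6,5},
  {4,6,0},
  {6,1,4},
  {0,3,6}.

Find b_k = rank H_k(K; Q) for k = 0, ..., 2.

b_0 = 1, b_1 = 2, b_2 = 1.

Take the total order 0 < 1 < 2 < 3 < 4 < 5 < 6 < 7 on the vertex set. Then K (dimension 2) consists of the simplices:

  0-simplices (8): [0], [1], [2], [3], [4], [5], [6], [7]
  1-simplices (24): (24 of them)
  2-simplices (16): [0,1,2], [0,1,7], [0,2,4], [0,3,6], [0,3,7], [0,4,6], [1,2,3], [1,3,4], [1,4,6], [1,5,6], [1,5,7], [2,3,6], [2,4,5], [2,5,6], [3,4,5], [3,5,7]

giving chain groups C_0 ≅ Z^8, C_1 ≅ Z^24, C_2 ≅ Z^16.

∂_1: C_1 → C_0 maps an edge to its endpoints' difference, ∂[p,q] = q − p. For instance
  ∂[3,5] = [5] − [3].
The 8×24 boundary matrix has rank 7 and Smith normal form diag(1,1,1,1,1,1,1).

∂_2: C_2 → C_1 maps a triangle to the signed sum of its edges. For instance
  ∂[3,5,7] = [5,7] − [3,7] + [3,5],
  ∂[3,4,5] = [4,5] − [3,5] + [3,4].
The resulting 24×16 matrix has rank 15, and its Smith normal form has invariant factors (1,1,1,1,1,1,1,1,1,1,1,1,1,1,1).

Reading off H_k = ker ∂_k / im ∂_{k+1}:

  H_0: rank C_0 − rank ∂_1 = 8 − 7 = 1, and the invariant factors of ∂_1 are all 1, so H_0 ≅ Z.
  H_1: rank ker ∂_1 − rank ∂_2 = (24 − 7) − 15 = 2, and the invariant factors of ∂_2 are all 1, so H_1 ≅ Z^2.
  H_2: rank ker ∂_2 − rank ∂_3 = (16 − 15) − 0 = 1, and there is no ∂_3, so H_2 ≅ Z.

Hence the Betti numbers are b_0 = 1, b_1 = 2, b_2 = 1.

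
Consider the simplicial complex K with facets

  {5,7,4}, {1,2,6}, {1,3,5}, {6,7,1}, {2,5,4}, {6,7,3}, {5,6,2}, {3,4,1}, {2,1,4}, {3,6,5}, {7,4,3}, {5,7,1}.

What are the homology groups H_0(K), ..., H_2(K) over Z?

H_0 ≅ Z,  H_1 ≅ Z/2,  H_2 = 0.

We work with the vertex ordering 1 < 2 < 3 < 4 < 5 < 6 < 7. The simplices of K, each written with vertices in increasing order, are:

  0-simplices (7): [1], [2], [3], [4], [5], [6], [7]
  1-simplices (18): [1,2], [1,3], [1,4], [1,5], [1,6], [1,7], [2,4], [2,5], [2,6], [3,4], [3,5], [3,6], [3,7], [4,5], [4,7], [5,6], [5,7], [6,7]
  2-simplices (12): [1,2,4], [1,2,6], [1,3,4], [1,3,5], [1,5,7], [1,6,7], [2,4,5], [2,5,6], [3,4,7], [3,5,6], [3,6,7], [4,5,7]

Hence C_0 ≅ Z^7, C_1 ≅ Z^18, C_2 ≅ Z^12.

∂_1: C_1 → C_0 maps an edge to its endpoints' difference, ∂[p,q] = q − p. For instance
  ∂[1,6] = [6] − [1].
The resulting 7×18 matrix has rank 6, and its Smith normal form has invariant factors (1,1,1,1,1,1).

∂_2: C_2 → C_1 maps a triangle to the signed sum of its edges. For instance
  ∂[2,5,6] = [5,6] − [2,6] + [2,5],
  ∂[3,4,7] = [4,7] − [3,7] + [3,4].
The 18×12 boundary matrix has rank 12 and Smith normal form diag(1,1,1,1,1,1,1,1,1,1,1,2).

Computing H_k = (kernel of ∂_k) / (image of ∂_{k+1}):

  H_0: rank C_0 − rank ∂_1 = 7 − 6 = 1, and the invariant factors of ∂_1 are all 1, so H_0 = Z.
  H_1: rank ker ∂_1 − rank ∂_2 = (18 − 6) − 12 = 0, and ∂_2 has invariant factor 2 > 1, so H_1 = Z/2.
  H_2: rank ker ∂_2 − rank ∂_3 = (12 − 12) − 0 = 0, and there is no ∂_3, so H_2 = 0.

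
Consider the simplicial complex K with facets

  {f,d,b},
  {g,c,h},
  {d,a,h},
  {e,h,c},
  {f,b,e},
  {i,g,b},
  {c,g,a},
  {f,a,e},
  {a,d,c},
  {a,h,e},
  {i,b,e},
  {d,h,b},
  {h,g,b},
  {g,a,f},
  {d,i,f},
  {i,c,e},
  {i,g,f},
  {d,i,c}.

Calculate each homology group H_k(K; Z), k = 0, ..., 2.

H_0 ≅ Z,  H_1 ≅ Z × Z/2,  H_2 = 0.

Fix the vertex order a < b < c < d < e < f < g < h < i and write every simplex with vertices in increasing order. Then dim K = 2 and the simplices of K are:

  0-simplices (9): a, b, c, d, e, f, g, h, i
  1-simplices (27): ac, ad, ae, af, ag, ah, bd, be, bf, bg, bh, bi, cd, ce, cg, ch, ci, df, dh, di, ef, eh, ei, fg, fi, gh, gi
  2-simplices (18): acd, acg, adh, aef, aeh, afg, bdf, bdh, bef, bei, bgh, bgi, cdi, ceh, cei, cgh, dfi, fgi

so the chain groups are C_0 ≅ Z^9, C_1 ≅ Z^27, C_2 ≅ Z^18.

The boundary map ∂_1: C_1 → C_0 is given by ∂[p,q] = [q] − [p].
As a 9×27 matrix over Z this has rank 8, with invariant factors (1,1,1,1,1,1,1,1).

Boundary ∂_2: C_2 → C_1 sends each 2-simplex [p,q,r] to [q,r] − [p,r] + [p,q]. For instance
  ∂bdh = dh − bh + bd,
  ∂bef = ef − bf + be.
The resulting 27×18 matrix has rank 18, and its Smith normal form has invariant factors (1,1,1,1,1,1,1,1,1,1,1,1,1,1,1,1,1,2).

Reading off H_k = ker ∂_k / im ∂_{k+1}:

  H_0: rank C_0 − rank ∂_1 = 9 − 8 = 1, and the invariant factors of ∂_1 are all 1, so H_0 = Z.
  H_1: rank ker ∂_1 − rank ∂_2 = (27 − 8) − 18 = 1, and ∂_2 has invariant factor 2 > 1, so H_1 = Z × Z/2.
  H_2: rank ker ∂_2 − rank ∂_3 = (18 − 18) − 0 = 0, and there is no ∂_3, so H_2 = 0.

As a check, the Euler characteristic is 9 − 27 + 18 = 0, which agrees with 1 − 1 + 0 = 0.
(K is a triangulation of the Klein bottle.)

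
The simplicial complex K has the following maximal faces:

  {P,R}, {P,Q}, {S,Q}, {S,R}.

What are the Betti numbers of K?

b_0 = 1, b_1 = 1.

Fix the vertex order P < Q < R < S and write every simplex with vertices in increasing order. Then dim K = 1 and the simplices of K are:

  0-simplices (4): P, Q, R, S
  1-simplices (4): PQ, PR, QS, RS

so the chain groups are C_0 ≅ Z^4, C_1 ≅ Z^4.

Boundary ∂_1: C_1 → C_0 sends each edge [p,q] (with p < q) to q − p. For instance
  ∂PR = R − P.
The resulting 4×4 matrix has rank 3, and its Smith normal form has invariant factors (1,1,1).

From H_k ≅ ker(∂_k) / im(∂_{k+1}) we obtain:

  H_0: rank C_0 − rank ∂_1 = 4 − 3 = 1, and the invariant factors of ∂_1 are all 1, so H_0 = Z.
  H_1: rank ker ∂_1 − rank ∂_2 = (4 − 3) − 0 = 1, and there is no ∂_2, so H_1 = Z.

Hence the Betti numbers are b_0 = 1, b_1 = 1.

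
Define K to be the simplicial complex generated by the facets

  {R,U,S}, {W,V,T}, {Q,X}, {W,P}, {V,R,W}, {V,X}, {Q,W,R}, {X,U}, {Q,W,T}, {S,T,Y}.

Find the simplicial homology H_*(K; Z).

Order the vertices as P < Q < R < S < T < U < V < W < X < Y. Listing each simplex with vertices in this order, K has dimension 2 with simplices:

  0-simplices (10): P, Q, R, S, T, U, V, W, X, Y
  1-simplices (18): PW, QR, QT, QW, QX, RS, RU, RV, RW, ST, SU, SY, TV, TW, TY, UX, VW, VX
  2-simplices (6): QRW, QTW, RSU, RVW, STY, TVW

so the chain groups are C_0 ≅ Z^10, C_1 ≅ Z^18, C_2 ≅ Z^6.

Boundary ∂_1: C_1 → C_0 sends each edge [p,q] (with p < q) to q − p.
This gives a 10×18 integer matrix of rank 9; reducing to Smith normal form yields diagonal entries (1,1,1,1,1,1,1,1,1).

The boundary map ∂_2: C_2 → C_1 maps a triangle to the signed sum of its edges. For instance
  ∂RSU = SU − RU + RS,
  ∂TVW = VW − TW + TV.
This gives a 18×6 integer matrix of rank 6; reducing to Smith normal form yields diagonal entries (1,1,1,1,1,1).

Now H_k = ker ∂_k / im ∂_{k+1}, so:

  H_0: rank C_0 − rank ∂_1 = 10 − 9 = 1, and the invariant factors of ∂_1 are all 1, so H_0 = Z.
  H_1: rank ker ∂_1 − rank ∂_2 = (18 − 9) − 6 = 3, and the invariant factors of ∂_2 are all 1, so H_1 = Z^3.
  H_2: rank ker ∂_2 − rank ∂_3 = (6 − 6) − 0 = 0, and there is no ∂_3, so H_2 = 0.

H_0 = Z,  H_1 = Z^3,  H_2 = 0.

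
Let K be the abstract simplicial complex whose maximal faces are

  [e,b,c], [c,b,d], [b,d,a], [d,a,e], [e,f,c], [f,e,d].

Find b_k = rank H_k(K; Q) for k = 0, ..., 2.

Order the vertices as a < b < c < d < e < f. Listing each simplex with vertices in this order, K has dimension 2 with simplices:

  0-simplices (6): a, b, c, d, e, f
  1-simplices (12): ab, ad, ae, bc, bd, be, cd, ce, cf, de, df, ef
  2-simplices (6): abd, ade, bcd, bce, cef, def

so the chain groups are C_0 ≅ Z^6, C_1 ≅ Z^12, C_2 ≅ Z^6.

∂_1: C_1 → C_0 maps an edge to its endpoints' difference, ∂[p,q] = q − p.
This gives a 6×12 integer matrix of rank 5; reducing to Smith normal form yields diagonal entries (1,1,1,1,1).

The boundary map ∂_2: C_2 → C_1 sends each 2-simplex [p,q,r] to [q,r] − [p,r] + [p,q]. For instance
  ∂ade = de − ae + ad,
  ∂bcd = cd − bd + bc.
As a 12×6 matrix over Z this has rank 6, with invariant factors (1,1,1,1,1,1).

Computing H_k = (kernel of ∂_k) / (image of ∂_{k+1}):

  H_0: rank C_0 − rank ∂_1 = 6 − 5 = 1, and the invariant factors of ∂_1 are all 1, so H_0 ≅ Z.
  H_1: rank ker ∂_1 − rank ∂_2 = (12 − 5) − 6 = 1, and the invariant factors of ∂_2 are all 1, so H_1 ≅ Z.
  H_2: rank ker ∂_2 − rank ∂_3 = (6 − 6) − 0 = 0, and there is no ∂_3, so H_2 ≅ 0.

Hence the Betti numbers are b_0 = 1, b_1 = 1, b_2 = 0.

b_0 = 1, b_1 = 1, b_2 = 0.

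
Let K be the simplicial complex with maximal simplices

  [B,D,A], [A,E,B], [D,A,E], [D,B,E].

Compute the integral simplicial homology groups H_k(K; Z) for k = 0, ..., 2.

We work with the vertex ordering A < B < D < E. The simplices of K, each written with vertices in increasing order, are:

  0-simplices (4): A, B, D, E
  1-simplices (6): AB, AD, AE, BD, BE, DE
  2-simplices (4): ABD, ABE, ADE, BDE

giving chain groups C_0 ≅ Z^4, C_1 ≅ Z^6, C_2 ≅ Z^4.

∂_1: C_1 → C_0 is given by ∂[p,q] = [q] − [p]. For instance
  ∂AB = B − A.
As a 4×6 matrix over Z this has rank 3, with invariant factors (1,1,1).

Boundary ∂_2: C_2 → C_1 maps a triangle to the signed sum of its edges. For instance
  ∂ABD = BD − AD + AB,
  ∂ABE = BE − AE + AB.
This gives a 6×4 integer matrix of rank 3; reducing to Smith normal form yields diagonal entries (1,1,1).

Reading off H_k = ker ∂_k / im ∂_{k+1}:

  H_0: rank C_0 − rank ∂_1 = 4 − 3 = 1, and the invariant factors of ∂_1 are all 1, so H_0 = Z.
  H_1: rank ker ∂_1 − rank ∂_2 = (6 − 3) − 3 = 0, and the invariant factors of ∂_2 are all 1, so H_1 = 0.
  H_2: rank ker ∂_2 − rank ∂_3 = (4 − 3) − 0 = 1, and there is no ∂_3, so H_2 = Z.

(K is a triangulation of the 2-sphere S^2.)

H_0 = Z,  H_1 = 0,  H_2 = Z.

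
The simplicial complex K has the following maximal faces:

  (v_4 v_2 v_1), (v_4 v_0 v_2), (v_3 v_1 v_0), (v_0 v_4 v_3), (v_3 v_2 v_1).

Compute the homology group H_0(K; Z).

H_0 = Z.

Order the vertices as v_0 < v_1 < v_2 < v_3 < v_4. Listing each simplex with vertices in this order, K has dimension 2 with simplices:

  0-simplices (5): [v_0], [v_1], [v_2], [v_3], [v_4]
  1-simplices (10): [v_0,v_1], [v_0,v_2], [v_0,v_3], [v_0,v_4], [v_1,v_2], [v_1,v_3], [v_1,v_4], [v_2,v_3], [v_2,v_4], [v_3,v_4]
  2-simplices (5): [v_0,v_1,v_3], [v_0,v_2,v_4], [v_0,v_3,v_4], [v_1,v_2,v_3], [v_1,v_2,v_4]

Hence C_0 ≅ Z^5, C_1 ≅ Z^10, C_2 ≅ Z^5.

∂_1: C_1 → C_0 maps an edge to its endpoints' difference, ∂[p,q] = q − p.
The resulting 5×10 matrix has rank 4, and its Smith normal form has invariant factors (1,1,1,1).

∂_2: C_2 → C_1 sends each 2-simplex [p,q,r] to [q,r] − [p,r] + [p,q]. For instance
  ∂[v_1,v_2,v_4] = [v_2,v_4] − [v_1,v_4] + [v_1,v_2],
  ∂[v_0,v_2,v_4] = [v_2,v_4] − [v_0,v_4] + [v_0,v_2].
The resulting 10×5 matrix has rank 5, and its Smith normal form has invariant factors (1,1,1,1,1).

Reading off H_k = ker ∂_k / im ∂_{k+1}:

  H_0: rank C_0 − rank ∂_1 = 5 − 4 = 1, and the invariant factors of ∂_1 are all 1, so H_0 ≅ Z.

(K is a triangulation of the Möbius band.)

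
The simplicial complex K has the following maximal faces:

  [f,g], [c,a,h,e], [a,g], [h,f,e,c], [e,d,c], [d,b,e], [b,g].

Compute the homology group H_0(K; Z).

H_0 = Z.

Order the vertices as a < b < c < d < e < f < g < h. Listing each simplex with vertices in this order, K has dimension 3 with simplices:

  0-simplices (8): a, b, c, d, e, f, g, h
  1-simplices (16): ac, ae, ag, ah, bd, be, bg, cd, ce, cf, ch, de, ef, eh, fg, fh
  2-simplices (9): ace, ach, aeh, bde, cde, cef, ceh, cfh, efh
  3-simplices (2): aceh, cefh

giving chain groups C_0 ≅ Z^8, C_1 ≅ Z^16, C_2 ≅ Z^9, C_3 ≅ Z^2.

Boundary ∂_1: C_1 → C_0 maps an edge to its endpoints' difference, ∂[p,q] = q − p.
As a 8×16 matrix over Z this has rank 7, with invariant factors (1,1,1,1,1,1,1).

The boundary map ∂_2: C_2 → C_1 maps a triangle to the signed sum of its edges. For instance
  ∂ach = ch − ah + ac,
  ∂aeh = eh − ah + ae.
The resulting 16×9 matrix has rank 7, and its Smith normal form has invariant factors (1,1,1,1,1,1,1).

The boundary map ∂_3: C_3 → C_2 sends each 3-simplex σ to the alternating sum Σ_i (−1)^i (σ with its i-th vertex removed). For instance
  ∂aceh = ceh − aeh + ach − ace,
  ∂cefh = efh − cfh + ceh − cef.
The resulting 9×2 matrix has rank 2, and its Smith normal form has invariant factors (1,1).

Computing H_k = (kernel of ∂_k) / (image of ∂_{k+1}):

  H_0: rank C_0 − rank ∂_1 = 8 − 7 = 1, and the invariant factors of ∂_1 are all 1, so H_0 = Z.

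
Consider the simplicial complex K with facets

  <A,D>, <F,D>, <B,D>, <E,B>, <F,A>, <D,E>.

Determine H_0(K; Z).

Order the vertices as A < B < D < E < F. Listing each simplex with vertices in this order, K has dimension 1 with simplices:

  0-simplices (5): A, B, D, E, F
  1-simplices (6): AD, AF, BD, BE, DE, DF

giving chain groups C_0 ≅ Z^5, C_1 ≅ Z^6.

∂_1: C_1 → C_0 sends each edge [p,q] (with p < q) to q − p. For instance
  ∂DE = E − D.
As a 5×6 matrix over Z this has rank 4, with invariant factors (1,1,1,1).

Reading off H_k = ker ∂_k / im ∂_{k+1}:

  H_0: rank C_0 − rank ∂_1 = 5 − 4 = 1, and the invariant factors of ∂_1 are all 1, so H_0 ≅ Z.

H_0 ≅ Z.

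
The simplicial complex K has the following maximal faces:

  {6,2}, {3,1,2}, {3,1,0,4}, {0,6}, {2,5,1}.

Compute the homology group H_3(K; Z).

H_3 = 0.

Order the vertices as 0 < 1 < 2 < 3 < 4 < 5 < 6. Listing each simplex with vertices in this order, K has dimension 3 with simplices:

  0-simplices (7): [0], [1], [2], [3], [4], [5], [6]
  1-simplices (12): [0,1], [0,3], [0,4], [0,6], [1,2], [1,3], [1,4], [1,5], [2,3], [2,5], [2,6], [3,4]
  2-simplices (6): [0,1,3], [0,1,4], [0,3,4], [1,2,3], [1,2,5], [1,3,4]
  3-simplices (1): [0,1,3,4]

Hence C_0 ≅ Z^7, C_1 ≅ Z^12, C_2 ≅ Z^6, C_3 ≅ Z^1.

∂_1: C_1 → C_0 is given by ∂[p,q] = [q] − [p]. For instance
  ∂[0,1] = [1] − [0].
This gives a 7×12 integer matrix of rank 6; reducing to Smith normal form yields diagonal entries (1,1,1,1,1,1).

Boundary ∂_2: C_2 → C_1 maps a triangle to the signed sum of its edges. For instance
  ∂[1,2,3] = [2,3] − [1,3] + [1,2],
  ∂[0,1,3] = [1,3] − [0,3] + [0,1].
As a 12×6 matrix over Z this has rank 5, with invariant factors (1,1,1,1,1).

The boundary map ∂_3: C_3 → C_2 sends each 3-simplex σ to the alternating sum Σ_i (−1)^i (σ with its i-th vertex removed). For instance
  ∂[0,1,3,4] = [1,3,4] − [0,3,4] + [0,1,4] − [0,1,3].
This gives a 6×1 integer matrix of rank 1; reducing to Smith normal form yields diagonal entries (1).

From H_k ≅ ker(∂_k) / im(∂_{k+1}) we obtain:

  H_3: rank ker ∂_3 − rank ∂_4 = (1 − 1) − 0 = 0, and there is no ∂_4, so H_3 = 0.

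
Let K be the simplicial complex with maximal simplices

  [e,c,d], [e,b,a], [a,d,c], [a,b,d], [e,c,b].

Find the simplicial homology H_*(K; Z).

We work with the vertex ordering a < b < c < d < e. The simplices of K, each written with vertices in increasing order, are:

  0-simplices (5): a, b, c, d, e
  1-simplices (10): ab, ac, ad, ae, bc, bd, be, cd, ce, de
  2-simplices (5): abd, abe, acd, bce, cde

giving chain groups C_0 ≅ Z^5, C_1 ≅ Z^10, C_2 ≅ Z^5.

Boundary ∂_1: C_1 → C_0 is given by ∂[p,q] = [q] − [p]. For instance
  ∂be = e − b.
The resulting 5×10 matrix has rank 4, and its Smith normal form has invariant factors (1,1,1,1).

Boundary ∂_2: C_2 → C_1 acts by ∂[p,q,r] = [q,r] − [p,r] + [p,q]. For instance
  ∂bce = ce − be + bc,
  ∂acd = cd − ad + ac.
This gives a 10×5 integer matrix of rank 5; reducing to Smith normal form yields diagonal entries (1,1,1,1,1).

Computing H_k = (kernel of ∂_k) / (image of ∂_{k+1}):

  H_0: rank C_0 − rank ∂_1 = 5 − 4 = 1, and the invariant factors of ∂_1 are all 1, so H_0 ≅ Z.
  H_1: rank ker ∂_1 − rank ∂_2 = (10 − 4) − 5 = 1, and the invariant factors of ∂_2 are all 1, so H_1 ≅ Z.
  H_2: rank ker ∂_2 − rank ∂_3 = (5 − 5) − 0 = 0, and there is no ∂_3, so H_2 ≅ 0.

H_0 ≅ Z,  H_1 ≅ Z,  H_2 = 0.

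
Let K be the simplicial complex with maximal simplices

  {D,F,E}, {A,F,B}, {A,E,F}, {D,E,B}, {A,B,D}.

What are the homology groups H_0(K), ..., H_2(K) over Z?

H_0 = Z,  H_1 = Z,  H_2 = 0.

We work with the vertex ordering A < B < D < E < F. The simplices of K, each written with vertices in increasing order, are:

  0-simplices (5): A, B, D, E, F
  1-simplices (10): AB, AD, AE, AF, BD, BE, BF, DE, DF, EF
  2-simplices (5): ABD, ABF, AEF, BDE, DEF

giving chain groups C_0 ≅ Z^5, C_1 ≅ Z^10, C_2 ≅ Z^5.

∂_1: C_1 → C_0 is given by ∂[p,q] = [q] − [p].
The resulting 5×10 matrix has rank 4, and its Smith normal form has invariant factors (1,1,1,1).

∂_2: C_2 → C_1 acts by ∂[p,q,r] = [q,r] − [p,r] + [p,q]. For instance
  ∂ABF = BF − AF + AB,
  ∂BDE = DE − BE + BD.
The 10×5 boundary matrix has rank 5 and Smith normal form diag(1,1,1,1,1).

Reading off H_k = ker ∂_k / im ∂_{k+1}:

  H_0: rank C_0 − rank ∂_1 = 5 − 4 = 1, and the invariant factors of ∂_1 are all 1, so H_0 ≅ Z.
  H_1: rank ker ∂_1 − rank ∂_2 = (10 − 4) − 5 = 1, and the invariant factors of ∂_2 are all 1, so H_1 ≅ Z.
  H_2: rank ker ∂_2 − rank ∂_3 = (5 − 5) − 0 = 0, and there is no ∂_3, so H_2 ≅ 0.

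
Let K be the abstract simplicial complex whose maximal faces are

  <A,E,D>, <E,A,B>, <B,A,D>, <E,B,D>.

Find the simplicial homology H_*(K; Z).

We work with the vertex ordering A < B < D < E. The simplices of K, each written with vertices in increasing order, are:

  0-simplices (4): A, B, D, E
  1-simplices (6): AB, AD, AE, BD, BE, DE
  2-simplices (4): ABD, ABE, ADE, BDE

Hence C_0 ≅ Z^4, C_1 ≅ Z^6, C_2 ≅ Z^4.

∂_1: C_1 → C_0 sends each edge [p,q] (with p < q) to q − p. For instance
  ∂AB = B − A.
The 4×6 boundary matrix has rank 3 and Smith normal form diag(1,1,1).

Boundary ∂_2: C_2 → C_1 maps a triangle to the signed sum of its edges. For instance
  ∂ABD = BD − AD + AB,
  ∂BDE = DE − BE + BD.
This gives a 6×4 integer matrix of rank 3; reducing to Smith normal form yields diagonal entries (1,1,1).

Reading off H_k = ker ∂_k / im ∂_{k+1}:

  H_0: rank C_0 − rank ∂_1 = 4 − 3 = 1, and the invariant factors of ∂_1 are all 1, so H_0 = Z.
  H_1: rank ker ∂_1 − rank ∂_2 = (6 − 3) − 3 = 0, and the invariant factors of ∂_2 are all 1, so H_1 = 0.
  H_2: rank ker ∂_2 − rank ∂_3 = (4 − 3) − 0 = 1, and there is no ∂_3, so H_2 = Z.

H_0 = Z,  H_1 = 0,  H_2 = Z.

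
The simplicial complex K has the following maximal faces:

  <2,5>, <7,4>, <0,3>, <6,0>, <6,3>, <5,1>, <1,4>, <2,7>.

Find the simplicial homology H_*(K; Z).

Fix the vertex order 0 < 1 < 2 < 3 < 4 < 5 < 6 < 7 and write every simplex with vertices in increasing order. Then dim K = 1 and the simplices of K are:

  0-simplices (8): [0], [1], [2], [3], [4], [5], [6], [7]
  1-simplices (8): [0,3], [0,6], [1,4], [1,5], [2,5], [2,7], [3,6], [4,7]

so the chain groups are C_0 ≅ Z^8, C_1 ≅ Z^8.

Boundary ∂_1: C_1 → C_0 is given by ∂[p,q] = [q] − [p].
The 8×8 boundary matrix has rank 6 and Smith normal form diag(1,1,1,1,1,1).

From H_k ≅ ker(∂_k) / im(∂_{k+1}) we obtain:

  H_0: rank C_0 − rank ∂_1 = 8 − 6 = 2, and the invariant factors of ∂_1 are all 1, so H_0 ≅ Z^2.
  H_1: rank ker ∂_1 − rank ∂_2 = (8 − 6) − 0 = 2, and there is no ∂_2, so H_1 ≅ Z^2.

(K is a triangulation of the disjoint union of the circle S^1 and the circle S^1.)

H_0 = Z^2,  H_1 = Z^2.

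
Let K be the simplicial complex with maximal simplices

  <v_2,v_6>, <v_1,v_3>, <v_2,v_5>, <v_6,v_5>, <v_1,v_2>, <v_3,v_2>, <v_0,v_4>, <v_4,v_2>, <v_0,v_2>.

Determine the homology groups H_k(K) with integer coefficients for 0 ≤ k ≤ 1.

Take the total order v_0 < v_1 < v_2 < v_3 < v_4 < v_5 < v_6 on the vertex set. Then K (dimension 1) consists of the simplices:

  0-simplices (7): [v_0], [v_1], [v_2], [v_3], [v_4], [v_5], [v_6]
  1-simplices (9): [v_0,v_2], [v_0,v_4], [v_1,v_2], [v_1,v_3], [v_2,v_3], [v_2,v_4], [v_2,v_5], [v_2,v_6], [v_5,v_6]

Hence C_0 ≅ Z^7, C_1 ≅ Z^9.

∂_1: C_1 → C_0 is given by ∂[p,q] = [q] − [p].
The 7×9 boundary matrix has rank 6 and Smith normal form diag(1,1,1,1,1,1).

Now H_k = ker ∂_k / im ∂_{k+1}, so:

  H_0: rank C_0 − rank ∂_1 = 7 − 6 = 1, and the invariant factors of ∂_1 are all 1, so H_0 = Z.
  H_1: rank ker ∂_1 − rank ∂_2 = (9 − 6) − 0 = 3, and there is no ∂_2, so H_1 = Z^3.

As a check, the Euler characteristic is 7 − 9 = -2, which agrees with 1 − 3 = -2.
(K is a triangulation of a wedge of 3 circles.)

H_0 = Z,  H_1 = Z^3.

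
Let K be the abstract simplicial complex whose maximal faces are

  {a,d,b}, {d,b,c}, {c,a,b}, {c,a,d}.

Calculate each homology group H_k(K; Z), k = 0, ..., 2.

Fix the vertex order a < b < c < d and write every simplex with vertices in increasing order. Then dim K = 2 and the simplices of K are:

  0-simplices (4): a, b, c, d
  1-simplices (6): ab, ac, ad, bc, bd, cd
  2-simplices (4): abc, abd, acd, bcd

so the chain groups are C_0 ≅ Z^4, C_1 ≅ Z^6, C_2 ≅ Z^4.

The boundary map ∂_1: C_1 → C_0 sends each edge [p,q] (with p < q) to q − p. For instance
  ∂ab = b − a.
This gives a 4×6 integer matrix of rank 3; reducing to Smith normal form yields diagonal entries (1,1,1).

∂_2: C_2 → C_1 acts by ∂[p,q,r] = [q,r] − [p,r] + [p,q]. For instance
  ∂abc = bc − ac + ab,
  ∂bcd = cd − bd + bc.
The resulting 6×4 matrix has rank 3, and its Smith normal form has invariant factors (1,1,1).

Now H_k = ker ∂_k / im ∂_{k+1}, so:

  H_0: rank C_0 − rank ∂_1 = 4 − 3 = 1, and the invariant factors of ∂_1 are all 1, so H_0 = Z.
  H_1: rank ker ∂_1 − rank ∂_2 = (6 − 3) − 3 = 0, and the invariant factors of ∂_2 are all 1, so H_1 = 0.
  H_2: rank ker ∂_2 − rank ∂_3 = (4 − 3) − 0 = 1, and there is no ∂_3, so H_2 = Z.

H_0 = Z,  H_1 = 0,  H_2 = Z.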